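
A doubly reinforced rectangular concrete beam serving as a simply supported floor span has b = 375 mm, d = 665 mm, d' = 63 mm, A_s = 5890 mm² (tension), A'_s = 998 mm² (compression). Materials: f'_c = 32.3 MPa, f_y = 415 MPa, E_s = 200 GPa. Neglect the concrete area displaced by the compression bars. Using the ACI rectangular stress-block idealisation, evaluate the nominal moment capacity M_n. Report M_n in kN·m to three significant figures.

M_n ≈ 1400 kN·m

Assume both tension and compression steel yield.
Net tension couple steel: A_s − A'_s = 4892 mm².
a = (A_s − A'_s) f_y / (0.85 f'_c b) = 2030180/(0.85 × 32.3 × 375) = 197.19 mm.
c = a/β₁ = 197.19/0.819 = 240.77 mm; ε'_s = 0.003(c − d')/c = 0.0022 ≥ f_y/E_s = 0.0021, so compression steel does yield.
M_n = (A_s − A'_s) f_y (d − a/2) + A'_s f_y (d − d') = [2030180 × (665 − 98.595) + 414170 × (665 − 63)] × 10⁻⁶ = 1149.90 + 249.33 = 1399.23 kN·m.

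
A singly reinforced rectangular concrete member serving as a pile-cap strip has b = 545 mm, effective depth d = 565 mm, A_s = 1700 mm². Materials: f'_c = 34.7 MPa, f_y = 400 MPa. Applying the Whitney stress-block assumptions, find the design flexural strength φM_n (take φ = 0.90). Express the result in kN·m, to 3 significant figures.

φM_n ≈ 333 kN·m

T = A_s f_y = 1700 × 400 = 680000 N = 680 kN.
From C = T: a = T/(0.85 f'_c b) = 680000/(0.85 × 34.7 × 545) = 42.30 mm.
M_n = T(d − a/2) = 680 kN × (565 − 21.15) mm = 369.82 kN·m.
φM_n = 0.90 × 369.82 = 332.84 kN·m.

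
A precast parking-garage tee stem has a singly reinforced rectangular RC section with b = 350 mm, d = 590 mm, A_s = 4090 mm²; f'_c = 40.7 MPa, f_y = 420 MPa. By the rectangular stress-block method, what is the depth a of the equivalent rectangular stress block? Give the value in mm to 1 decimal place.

a ≈ 141.9 mm

T = A_s f_y = 4090 × 420 = 1717800 N = 1717.8 kN.
Setting C = 0.85 f'_c a b equal to T: a = 1717800/(0.85 × 40.7 × 350) = 141.9 mm.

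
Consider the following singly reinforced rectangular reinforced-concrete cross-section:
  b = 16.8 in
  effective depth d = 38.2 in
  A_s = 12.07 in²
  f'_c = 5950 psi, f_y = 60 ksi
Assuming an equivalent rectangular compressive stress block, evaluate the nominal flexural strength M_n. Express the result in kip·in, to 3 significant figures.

T = A_s f_y = 12.07 × 60 = 724.2 kips.
a = T/(0.85 f'_c b) = 724.2/(0.85 × 5.95 × 16.8) = 8.523 in.
M_n = T(d − a/2) = 724.2 × (38.2 − 4.2615) = 24578.3 kip·in.

M_n ≈ 24600 kip·in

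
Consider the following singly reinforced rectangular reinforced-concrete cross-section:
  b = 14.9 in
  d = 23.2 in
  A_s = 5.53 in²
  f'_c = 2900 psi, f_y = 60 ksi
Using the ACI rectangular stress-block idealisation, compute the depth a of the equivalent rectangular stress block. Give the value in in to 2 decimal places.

T = A_s f_y = 5.53 × 60 = 331.8 kips.
a = T/(0.85 f'_c b) = 331.8/(0.85 × 2.9 × 14.9) = 9.03 in.

a ≈ 9.03 in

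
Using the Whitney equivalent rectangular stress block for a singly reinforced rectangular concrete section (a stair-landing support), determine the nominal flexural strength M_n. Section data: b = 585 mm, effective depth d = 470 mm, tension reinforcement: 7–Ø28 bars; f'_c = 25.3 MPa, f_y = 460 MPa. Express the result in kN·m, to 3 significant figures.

A_s = 7 × 616 = 4312 mm².
T = A_s f_y = 4312 × 460 = 1983520 N = 1983.52 kN.
From C = T: a = T/(0.85 f'_c b) = 1983520/(0.85 × 25.3 × 585) = 157.67 mm.
M_n = T(d − a/2) = 1983.52 kN × (470 − 78.835) mm = 775.88 kN·m.

M_n ≈ 776 kN·m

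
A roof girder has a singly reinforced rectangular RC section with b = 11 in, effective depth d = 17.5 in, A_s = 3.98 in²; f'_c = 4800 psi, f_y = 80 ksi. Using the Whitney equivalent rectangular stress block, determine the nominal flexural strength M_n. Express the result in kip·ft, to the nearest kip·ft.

T = A_s f_y = 3.98 × 80 = 318.4 kips.
a = T/(0.85 f'_c b) = 318.4/(0.85 × 4.8 × 11) = 7.094 in.
M_n = T(d − a/2) = 318.4 × (17.5 − 3.547) = 4442.6 kip·in = 4442.6/12 = 370.22 kip·ft.

M_n ≈ 370 kip·ft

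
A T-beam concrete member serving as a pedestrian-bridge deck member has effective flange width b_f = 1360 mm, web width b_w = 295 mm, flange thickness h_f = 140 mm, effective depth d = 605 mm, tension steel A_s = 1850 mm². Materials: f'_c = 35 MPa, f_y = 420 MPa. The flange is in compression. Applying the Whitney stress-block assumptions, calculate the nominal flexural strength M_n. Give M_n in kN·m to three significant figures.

M_n ≈ 463 kN·m

Tension: T = A_s f_y = 1850 × 420 = 777000 N.
Try a within the flange: a = T/(0.85 f'_c b_f) = 777000/(0.85 × 35 × 1360) = 19.20 mm.
Since a = 19.20 ≤ h_f = 140 mm, the stress block lies entirely in the flange; analyse as a rectangular beam of width b_f.
M_n = T(d − a/2) = 777000 × (605 − 9.6) = 462.63 × 10⁶ N·mm.
M_n = 462.63 kN·m.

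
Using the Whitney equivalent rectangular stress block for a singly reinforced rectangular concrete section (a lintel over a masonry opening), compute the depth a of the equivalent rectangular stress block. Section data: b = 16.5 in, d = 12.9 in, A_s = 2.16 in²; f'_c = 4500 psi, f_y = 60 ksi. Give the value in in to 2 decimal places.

T = A_s f_y = 2.16 × 60 = 129.6 kips.
a = T/(0.85 f'_c b) = 129.6/(0.85 × 4.5 × 16.5) = 2.05 in.

a ≈ 2.05 in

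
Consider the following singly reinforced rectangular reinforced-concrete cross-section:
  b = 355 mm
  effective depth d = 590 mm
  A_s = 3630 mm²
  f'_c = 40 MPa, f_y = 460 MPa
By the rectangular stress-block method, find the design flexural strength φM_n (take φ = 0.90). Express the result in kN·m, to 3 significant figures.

φM_n ≈ 783 kN·m

T = A_s f_y = 3630 × 460 = 1669800 N = 1669.8 kN.
From C = T: a = T/(0.85 f'_c b) = 1669800/(0.85 × 40 × 355) = 138.34 mm.
M_n = T(d − a/2) = 1669.8 kN × (590 − 69.17) mm = 869.68 kN·m.
φM_n = 0.90 × 869.68 = 782.71 kN·m.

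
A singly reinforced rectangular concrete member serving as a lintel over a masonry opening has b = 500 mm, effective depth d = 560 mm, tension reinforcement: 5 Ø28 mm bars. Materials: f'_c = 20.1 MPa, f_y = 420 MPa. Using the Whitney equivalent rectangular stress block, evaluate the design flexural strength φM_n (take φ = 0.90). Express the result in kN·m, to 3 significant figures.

A_s = 5 × 616 = 3080 mm².
T = A_s f_y = 3080 × 420 = 1293600 N = 1293.6 kN.
From C = T: a = T/(0.85 f'_c b) = 1293600/(0.85 × 20.1 × 500) = 151.43 mm.
M_n = T(d − a/2) = 1293.6 kN × (560 − 75.715) mm = 626.47 kN·m.
φM_n = 0.90 × 626.47 = 563.82 kN·m.

φM_n ≈ 564 kN·m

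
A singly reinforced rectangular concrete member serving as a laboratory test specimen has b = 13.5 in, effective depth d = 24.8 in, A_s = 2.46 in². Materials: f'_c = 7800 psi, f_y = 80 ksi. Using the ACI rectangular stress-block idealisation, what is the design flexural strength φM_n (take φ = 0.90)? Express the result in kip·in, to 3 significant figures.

φM_n ≈ 4200 kip·in

T = A_s f_y = 2.46 × 80 = 196.8 kips.
a = T/(0.85 f'_c b) = 196.8/(0.85 × 7.8 × 13.5) = 2.199 in.
M_n = T(d − a/2) = 196.8 × (24.8 − 1.0995) = 4664.3 kip·in.
φM_n = 0.90 × 4664.3 = 4197.9 kip·in.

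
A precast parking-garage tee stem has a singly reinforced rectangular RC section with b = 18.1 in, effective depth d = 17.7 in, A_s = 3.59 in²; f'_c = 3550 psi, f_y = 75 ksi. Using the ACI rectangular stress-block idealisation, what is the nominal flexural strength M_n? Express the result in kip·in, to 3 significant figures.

M_n ≈ 4100 kip·in

T = A_s f_y = 3.59 × 75 = 269.25 kips.
a = T/(0.85 f'_c b) = 269.25/(0.85 × 3.55 × 18.1) = 4.930 in.
M_n = T(d − a/2) = 269.25 × (17.7 − 2.465) = 4102.0 kip·in.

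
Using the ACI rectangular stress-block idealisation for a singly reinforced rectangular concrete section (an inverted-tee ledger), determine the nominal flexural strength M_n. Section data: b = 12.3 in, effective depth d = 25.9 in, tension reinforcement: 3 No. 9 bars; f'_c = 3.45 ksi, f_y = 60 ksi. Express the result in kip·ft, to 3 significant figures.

M_n ≈ 351 kip·ft

A_s = 3 × 1 = 3 in².
T = A_s f_y = 3 × 60 = 180 kips.
a = T/(0.85 f'_c b) = 180/(0.85 × 3.45 × 12.3) = 4.990 in.
M_n = T(d − a/2) = 180 × (25.9 − 2.495) = 4212.9 kip·in = 4212.9/12 = 351.08 kip·ft.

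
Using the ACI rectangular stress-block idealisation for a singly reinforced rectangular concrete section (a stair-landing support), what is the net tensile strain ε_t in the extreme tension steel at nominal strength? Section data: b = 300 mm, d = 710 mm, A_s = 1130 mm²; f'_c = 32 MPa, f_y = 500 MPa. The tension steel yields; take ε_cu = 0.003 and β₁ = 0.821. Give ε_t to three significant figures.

a = A_s f_y/(0.85 f'_c b) = 69.24 mm.
β₁ = 0.821, so c = a/β₁ = 69.24/0.821 = 84.34 mm.
From the linear strain diagram with ε_cu = 0.003: ε_t = 0.003 (d − c)/c = 0.003 × (710 − 84.34)/84.34 = 0.0223.
Since ε_t ≥ 0.005, the section is tension-controlled.

ε_t ≈ 0.0223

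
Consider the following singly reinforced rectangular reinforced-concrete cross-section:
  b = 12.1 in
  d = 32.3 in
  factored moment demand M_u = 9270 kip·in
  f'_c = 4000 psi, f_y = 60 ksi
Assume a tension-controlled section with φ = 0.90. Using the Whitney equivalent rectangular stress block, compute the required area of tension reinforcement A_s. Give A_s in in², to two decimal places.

M_n = M_u/φ = 9270/0.90 = 10300 kip·in.
From M_n = 0.85 f'_c a b (d − a/2):
a = d − √(d² − 2M_n/(0.85 f'_c b)) = 32.3 − √(32.3² − 2 × 10300/(0.85 × 4 × 12.1)) = 9.007 in.
A_s = 0.85 f'_c a b / f_y = 0.85 × 4 × 9.007 × 12.1 / 60 = 6.176 in².

A_s ≈ 6.18 in²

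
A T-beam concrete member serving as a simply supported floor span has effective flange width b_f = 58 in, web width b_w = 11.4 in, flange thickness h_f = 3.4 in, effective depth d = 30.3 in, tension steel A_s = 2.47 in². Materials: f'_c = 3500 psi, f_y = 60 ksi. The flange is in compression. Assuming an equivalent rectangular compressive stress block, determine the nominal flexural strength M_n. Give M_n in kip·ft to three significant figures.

M_n ≈ 369 kip·ft

Tension: T = A_s f_y = 2.47 × 60 = 148.2 kips.
Try a within the flange: a = T/(0.85 f'_c b_f) = 148.2/(0.85 × 3.5 × 58) = 0.859 in.
Since a = 0.859 ≤ h_f = 3.4 in, the stress block lies entirely in the flange; analyse as a rectangular beam of width b_f.
M_n = T(d − a/2) = 148.2 × (30.3 − 0.4295) = 4426.8 kip·in.
M_n = 4426.8/12 = 368.90 kip·ft.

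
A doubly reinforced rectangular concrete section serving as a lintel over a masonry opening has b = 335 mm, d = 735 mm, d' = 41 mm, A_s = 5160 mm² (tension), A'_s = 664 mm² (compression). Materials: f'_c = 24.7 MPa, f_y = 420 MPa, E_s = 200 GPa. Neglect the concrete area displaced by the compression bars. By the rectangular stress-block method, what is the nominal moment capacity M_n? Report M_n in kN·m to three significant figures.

Assume both tension and compression steel yield.
Net tension couple steel: A_s − A'_s = 4496 mm².
a = (A_s − A'_s) f_y / (0.85 f'_c b) = 1888320/(0.85 × 24.7 × 335) = 268.48 mm.
c = a/β₁ = 268.48/0.85 = 315.86 mm; ε'_s = 0.003(c − d')/c = 0.0026 ≥ f_y/E_s = 0.0021, so compression steel does yield.
M_n = (A_s − A'_s) f_y (d − a/2) + A'_s f_y (d − d') = [1888320 × (735 − 134.24) + 278880 × (735 − 41)] × 10⁻⁶ = 1134.43 + 193.54 = 1327.97 kN·m.

M_n ≈ 1330 kN·m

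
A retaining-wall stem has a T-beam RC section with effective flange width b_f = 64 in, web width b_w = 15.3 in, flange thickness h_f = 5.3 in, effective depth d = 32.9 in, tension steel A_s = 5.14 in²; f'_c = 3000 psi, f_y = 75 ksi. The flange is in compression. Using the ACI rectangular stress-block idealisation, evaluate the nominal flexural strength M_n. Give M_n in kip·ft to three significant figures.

M_n ≈ 1020 kip·ft

Tension: T = A_s f_y = 5.14 × 75 = 385.5 kips.
Try a within the flange: a = T/(0.85 f'_c b_f) = 385.5/(0.85 × 3 × 64) = 2.362 in.
Since a = 2.362 ≤ h_f = 5.3 in, the stress block lies entirely in the flange; analyse as a rectangular beam of width b_f.
M_n = T(d − a/2) = 385.5 × (32.9 − 1.181) = 12227.7 kip·in.
M_n = 12227.7/12 = 1018.98 kip·ft.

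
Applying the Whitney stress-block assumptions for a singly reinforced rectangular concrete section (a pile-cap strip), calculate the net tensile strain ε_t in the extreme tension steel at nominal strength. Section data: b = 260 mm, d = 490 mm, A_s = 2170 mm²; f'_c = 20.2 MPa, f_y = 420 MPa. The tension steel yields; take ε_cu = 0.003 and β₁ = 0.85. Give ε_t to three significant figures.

ε_t ≈ 0.00312

a = A_s f_y/(0.85 f'_c b) = 204.16 mm.
β₁ = 0.85, so c = a/β₁ = 204.16/0.85 = 240.19 mm.
From the linear strain diagram with ε_cu = 0.003: ε_t = 0.003 (d − c)/c = 0.003 × (490 − 240.19)/240.19 = 0.00312.
ε_t < 0.004 — the section is over-reinforced for flexure under ACI limits.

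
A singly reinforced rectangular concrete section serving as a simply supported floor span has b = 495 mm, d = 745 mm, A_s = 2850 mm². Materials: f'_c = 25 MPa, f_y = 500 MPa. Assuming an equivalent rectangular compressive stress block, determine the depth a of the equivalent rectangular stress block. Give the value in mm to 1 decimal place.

T = A_s f_y = 2850 × 500 = 1425000 N = 1425 kN.
Setting C = 0.85 f'_c a b equal to T: a = 1425000/(0.85 × 25 × 495) = 135.5 mm.

a ≈ 135.5 mm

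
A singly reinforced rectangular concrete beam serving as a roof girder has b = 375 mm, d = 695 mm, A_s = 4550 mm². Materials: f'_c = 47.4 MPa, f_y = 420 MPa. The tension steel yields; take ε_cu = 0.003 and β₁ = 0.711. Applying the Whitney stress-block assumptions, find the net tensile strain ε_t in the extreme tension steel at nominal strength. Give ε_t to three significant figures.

ε_t ≈ 0.00872

a = A_s f_y/(0.85 f'_c b) = 126.48 mm.
β₁ = 0.711, so c = a/β₁ = 126.48/0.711 = 177.89 mm.
From the linear strain diagram with ε_cu = 0.003: ε_t = 0.003 (d − c)/c = 0.003 × (695 − 177.89)/177.89 = 0.00872.
Since ε_t ≥ 0.005, the section is tension-controlled.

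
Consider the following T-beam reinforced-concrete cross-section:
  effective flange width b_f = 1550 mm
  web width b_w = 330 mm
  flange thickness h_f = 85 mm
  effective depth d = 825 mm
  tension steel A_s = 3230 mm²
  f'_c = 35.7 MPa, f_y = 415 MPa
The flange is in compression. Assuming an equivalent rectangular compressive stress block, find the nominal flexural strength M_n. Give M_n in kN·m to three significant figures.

Tension: T = A_s f_y = 3230 × 415 = 1340450 N.
Try a within the flange: a = T/(0.85 f'_c b_f) = 1340450/(0.85 × 35.7 × 1550) = 28.50 mm.
Since a = 28.50 ≤ h_f = 85 mm, the stress block lies entirely in the flange; analyse as a rectangular beam of width b_f.
M_n = T(d − a/2) = 1340450 × (825 − 14.25) = 1086.77 × 10⁶ N·mm.
M_n = 1086.77 kN·m.

M_n ≈ 1090 kN·m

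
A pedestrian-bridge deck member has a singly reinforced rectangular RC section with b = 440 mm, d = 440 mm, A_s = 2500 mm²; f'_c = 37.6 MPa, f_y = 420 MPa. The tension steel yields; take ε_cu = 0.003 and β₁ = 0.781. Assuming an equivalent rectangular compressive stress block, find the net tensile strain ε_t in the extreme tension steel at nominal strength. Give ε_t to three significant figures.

a = A_s f_y/(0.85 f'_c b) = 74.67 mm.
β₁ = 0.781, so c = a/β₁ = 74.67/0.781 = 95.61 mm.
From the linear strain diagram with ε_cu = 0.003: ε_t = 0.003 (d − c)/c = 0.003 × (440 − 95.61)/95.61 = 0.0108.
Since ε_t ≥ 0.005, the section is tension-controlled.

ε_t ≈ 0.0108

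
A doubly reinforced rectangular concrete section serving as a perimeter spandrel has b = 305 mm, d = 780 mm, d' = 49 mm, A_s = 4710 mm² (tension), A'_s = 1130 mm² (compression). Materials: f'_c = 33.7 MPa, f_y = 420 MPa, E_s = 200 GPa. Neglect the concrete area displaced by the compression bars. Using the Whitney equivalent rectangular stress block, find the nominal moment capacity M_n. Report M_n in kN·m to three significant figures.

M_n ≈ 1390 kN·m

Assume both tension and compression steel yield.
Net tension couple steel: A_s − A'_s = 3580 mm².
a = (A_s − A'_s) f_y / (0.85 f'_c b) = 1503600/(0.85 × 33.7 × 305) = 172.10 mm.
c = a/β₁ = 172.10/0.809 = 212.73 mm; ε'_s = 0.003(c − d')/c = 0.0023 ≥ f_y/E_s = 0.0021, so compression steel does yield.
M_n = (A_s − A'_s) f_y (d − a/2) + A'_s f_y (d − d') = [1503600 × (780 − 86.05) + 474600 × (780 − 49)] × 10⁻⁶ = 1043.42 + 346.93 = 1390.35 kN·m.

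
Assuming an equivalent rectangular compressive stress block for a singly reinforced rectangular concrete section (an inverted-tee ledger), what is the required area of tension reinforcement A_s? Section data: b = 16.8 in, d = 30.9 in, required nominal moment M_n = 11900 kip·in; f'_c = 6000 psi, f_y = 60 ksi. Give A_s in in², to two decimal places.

A_s ≈ 6.97 in²

From M_n = 0.85 f'_c a b (d − a/2):
a = d − √(d² − 2M_n/(0.85 f'_c b)) = 30.9 − √(30.9² − 2 × 11900/(0.85 × 6 × 16.8)) = 4.880 in.
A_s = 0.85 f'_c a b / f_y = 0.85 × 6 × 4.880 × 16.8 / 60 = 6.969 in².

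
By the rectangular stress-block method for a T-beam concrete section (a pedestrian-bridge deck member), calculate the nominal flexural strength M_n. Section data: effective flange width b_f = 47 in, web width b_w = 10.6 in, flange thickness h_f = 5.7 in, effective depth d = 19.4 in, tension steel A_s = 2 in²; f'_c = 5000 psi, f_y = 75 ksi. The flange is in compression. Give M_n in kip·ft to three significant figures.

Tension: T = A_s f_y = 2 × 75 = 150 kips.
Try a within the flange: a = T/(0.85 f'_c b_f) = 150/(0.85 × 5 × 47) = 0.751 in.
Since a = 0.751 ≤ h_f = 5.7 in, the stress block lies entirely in the flange; analyse as a rectangular beam of width b_f.
M_n = T(d − a/2) = 150 × (19.4 − 0.3755) = 2853.7 kip·in.
M_n = 2853.7/12 = 237.81 kip·ft.

M_n ≈ 238 kip·ft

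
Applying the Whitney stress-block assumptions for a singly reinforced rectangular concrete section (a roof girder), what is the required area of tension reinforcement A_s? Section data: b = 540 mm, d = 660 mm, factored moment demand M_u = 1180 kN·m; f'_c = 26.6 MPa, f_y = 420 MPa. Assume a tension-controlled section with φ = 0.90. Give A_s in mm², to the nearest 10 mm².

A_s ≈ 5530 mm²

M_n = M_u/φ = 1180/0.90 = 1311.11 kN·m.
With M_n = 0.85 f'_c a b (d − a/2), solve the quadratic for a:
a = d − √(d² − 2M_n/(0.85 f'_c b)) = 660 − √(660² − 2 × 1311.11×10⁶/(0.85 × 26.6 × 540)) = 190.08 mm.
A_s = 0.85 f'_c a b / f_y = 0.85 × 26.6 × 190.08 × 540 / 420 = 5525.6 mm².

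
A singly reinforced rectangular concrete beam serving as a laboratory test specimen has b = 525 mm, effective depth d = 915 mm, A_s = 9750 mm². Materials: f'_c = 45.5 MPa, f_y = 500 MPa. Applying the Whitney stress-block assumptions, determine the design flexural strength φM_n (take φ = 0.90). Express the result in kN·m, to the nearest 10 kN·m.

φM_n ≈ 3490 kN·m

T = A_s f_y = 9750 × 500 = 4875000 N = 4875 kN.
From C = T: a = T/(0.85 f'_c b) = 4875000/(0.85 × 45.5 × 525) = 240.10 mm.
M_n = T(d − a/2) = 4875 kN × (915 − 120.05) mm = 3875.38 kN·m.
φM_n = 0.90 × 3875.38 = 3487.84 kN·m.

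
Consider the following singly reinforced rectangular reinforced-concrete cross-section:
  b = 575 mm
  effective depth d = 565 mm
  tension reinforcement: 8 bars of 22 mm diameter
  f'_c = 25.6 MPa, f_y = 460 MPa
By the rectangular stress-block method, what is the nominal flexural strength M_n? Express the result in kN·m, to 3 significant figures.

M_n ≈ 712 kN·m

A_s = 8 × 380 = 3040 mm².
T = A_s f_y = 3040 × 460 = 1398400 N = 1398.4 kN.
From C = T: a = T/(0.85 f'_c b) = 1398400/(0.85 × 25.6 × 575) = 111.76 mm.
M_n = T(d − a/2) = 1398.4 kN × (565 − 55.88) mm = 711.95 kN·m.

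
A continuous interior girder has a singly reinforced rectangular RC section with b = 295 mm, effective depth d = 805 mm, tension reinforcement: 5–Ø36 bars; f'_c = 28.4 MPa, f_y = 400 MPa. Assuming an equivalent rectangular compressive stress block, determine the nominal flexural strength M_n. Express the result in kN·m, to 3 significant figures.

A_s = 5 × 1018 = 5090 mm².
T = A_s f_y = 5090 × 400 = 2036000 N = 2036 kN.
From C = T: a = T/(0.85 f'_c b) = 2036000/(0.85 × 28.4 × 295) = 285.90 mm.
M_n = T(d − a/2) = 2036 kN × (805 − 142.95) mm = 1347.93 kN·m.

M_n ≈ 1350 kN·m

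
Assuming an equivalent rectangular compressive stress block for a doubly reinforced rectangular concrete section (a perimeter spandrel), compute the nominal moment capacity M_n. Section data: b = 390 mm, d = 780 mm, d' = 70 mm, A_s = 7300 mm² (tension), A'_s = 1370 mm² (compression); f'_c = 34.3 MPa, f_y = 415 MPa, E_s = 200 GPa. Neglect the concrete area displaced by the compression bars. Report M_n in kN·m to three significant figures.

M_n ≈ 2060 kN·m

Assume both tension and compression steel yield.
Net tension couple steel: A_s − A'_s = 5930 mm².
a = (A_s − A'_s) f_y / (0.85 f'_c b) = 2460950/(0.85 × 34.3 × 390) = 216.43 mm.
c = a/β₁ = 216.43/0.805 = 268.86 mm; ε'_s = 0.003(c − d')/c = 0.0022 ≥ f_y/E_s = 0.0021, so compression steel does yield.
M_n = (A_s − A'_s) f_y (d − a/2) + A'_s f_y (d − d') = [2460950 × (780 − 108.215) + 568550 × (780 − 70)] × 10⁻⁶ = 1653.23 + 403.67 = 2056.90 kN·m.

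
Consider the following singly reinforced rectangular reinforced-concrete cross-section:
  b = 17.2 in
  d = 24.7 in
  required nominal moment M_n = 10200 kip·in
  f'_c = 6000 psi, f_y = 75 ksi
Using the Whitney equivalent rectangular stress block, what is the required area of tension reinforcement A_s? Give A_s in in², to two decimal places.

A_s ≈ 6.16 in²

From M_n = 0.85 f'_c a b (d − a/2):
a = d − √(d² − 2M_n/(0.85 f'_c b)) = 24.7 − √(24.7² − 2 × 10200/(0.85 × 6 × 17.2)) = 5.270 in.
A_s = 0.85 f'_c a b / f_y = 0.85 × 6 × 5.270 × 17.2 / 75 = 6.164 in².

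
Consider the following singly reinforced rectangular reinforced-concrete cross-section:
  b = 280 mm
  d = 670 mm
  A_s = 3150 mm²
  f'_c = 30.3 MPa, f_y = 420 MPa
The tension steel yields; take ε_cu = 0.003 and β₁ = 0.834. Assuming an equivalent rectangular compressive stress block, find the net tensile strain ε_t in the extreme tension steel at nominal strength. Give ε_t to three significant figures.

a = A_s f_y/(0.85 f'_c b) = 183.46 mm.
β₁ = 0.834, so c = a/β₁ = 183.46/0.834 = 219.98 mm.
From the linear strain diagram with ε_cu = 0.003: ε_t = 0.003 (d − c)/c = 0.003 × (670 − 219.98)/219.98 = 0.00614.
Since ε_t ≥ 0.005, the section is tension-controlled.

ε_t ≈ 0.00614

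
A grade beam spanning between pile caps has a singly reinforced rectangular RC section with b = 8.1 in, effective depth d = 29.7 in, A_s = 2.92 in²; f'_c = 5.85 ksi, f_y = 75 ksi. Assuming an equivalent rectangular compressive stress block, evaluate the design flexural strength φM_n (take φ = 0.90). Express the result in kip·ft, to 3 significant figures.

φM_n ≈ 443 kip·ft

T = A_s f_y = 2.92 × 75 = 219 kips.
a = T/(0.85 f'_c b) = 219/(0.85 × 5.85 × 8.1) = 5.437 in.
M_n = T(d − a/2) = 219 × (29.7 − 2.7185) = 5908.9 kip·in = 5908.9/12 = 492.41 kip·ft.
φM_n = 0.90 × 492.41 = 443.17 kip·ft.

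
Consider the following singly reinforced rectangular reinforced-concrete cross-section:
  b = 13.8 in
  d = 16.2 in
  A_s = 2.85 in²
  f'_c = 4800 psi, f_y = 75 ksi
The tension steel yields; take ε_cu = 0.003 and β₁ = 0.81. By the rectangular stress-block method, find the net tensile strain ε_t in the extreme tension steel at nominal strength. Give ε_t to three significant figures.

ε_t ≈ 0.00737

a = A_s f_y/(0.85 f'_c b) = 3.796 in.
β₁ = 0.81, so c = a/β₁ = 3.796/0.81 = 4.686 in.
From the linear strain diagram with ε_cu = 0.003: ε_t = 0.003 (d − c)/c = 0.003 × (16.2 − 4.686)/4.686 = 0.00737.
Since ε_t ≥ 0.005, the section is tension-controlled.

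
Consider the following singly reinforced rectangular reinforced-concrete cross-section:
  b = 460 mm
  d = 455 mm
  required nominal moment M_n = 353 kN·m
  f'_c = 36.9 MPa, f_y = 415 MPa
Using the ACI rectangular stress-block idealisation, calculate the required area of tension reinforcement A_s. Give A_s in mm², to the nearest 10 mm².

With M_n = 0.85 f'_c a b (d − a/2), solve the quadratic for a:
a = d − √(d² − 2M_n/(0.85 f'_c b)) = 455 − √(455² − 2 × 353×10⁶/(0.85 × 36.9 × 460)) = 57.39 mm.
A_s = 0.85 f'_c a b / f_y = 0.85 × 36.9 × 57.39 × 460 / 415 = 1995.2 mm².

A_s ≈ 2000 mm²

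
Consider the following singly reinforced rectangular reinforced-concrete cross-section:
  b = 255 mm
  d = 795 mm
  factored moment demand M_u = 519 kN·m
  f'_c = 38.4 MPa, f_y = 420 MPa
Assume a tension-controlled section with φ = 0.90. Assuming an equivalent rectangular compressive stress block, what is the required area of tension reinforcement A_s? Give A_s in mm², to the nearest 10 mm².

M_n = M_u/φ = 519/0.90 = 576.667 kN·m.
With M_n = 0.85 f'_c a b (d − a/2), solve the quadratic for a:
a = d − √(d² − 2M_n/(0.85 f'_c b)) = 795 − √(795² − 2 × 576.667×10⁶/(0.85 × 38.4 × 255)) = 92.54 mm.
A_s = 0.85 f'_c a b / f_y = 0.85 × 38.4 × 92.54 × 255 / 420 = 1833.9 mm².

A_s ≈ 1830 mm²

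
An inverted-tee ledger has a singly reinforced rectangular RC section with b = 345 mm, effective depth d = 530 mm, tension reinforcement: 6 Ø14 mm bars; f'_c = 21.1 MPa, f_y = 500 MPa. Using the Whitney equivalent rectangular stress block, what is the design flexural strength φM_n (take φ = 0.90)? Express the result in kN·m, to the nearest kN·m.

φM_n ≈ 205 kN·m

A_s = 6 × 154 = 924 mm².
T = A_s f_y = 924 × 500 = 462000 N = 462 kN.
From C = T: a = T/(0.85 f'_c b) = 462000/(0.85 × 21.1 × 345) = 74.67 mm.
M_n = T(d − a/2) = 462 kN × (530 − 37.335) mm = 227.61 kN·m.
φM_n = 0.90 × 227.61 = 204.85 kN·m.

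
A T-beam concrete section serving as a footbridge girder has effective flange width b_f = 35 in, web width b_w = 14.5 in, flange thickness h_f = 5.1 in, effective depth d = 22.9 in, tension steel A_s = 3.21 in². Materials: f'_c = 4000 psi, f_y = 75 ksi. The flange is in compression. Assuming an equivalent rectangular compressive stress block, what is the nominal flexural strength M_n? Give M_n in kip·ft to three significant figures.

Tension: T = A_s f_y = 3.21 × 75 = 240.75 kips.
Try a within the flange: a = T/(0.85 f'_c b_f) = 240.75/(0.85 × 4 × 35) = 2.023 in.
Since a = 2.023 ≤ h_f = 5.1 in, the stress block lies entirely in the flange; analyse as a rectangular beam of width b_f.
M_n = T(d − a/2) = 240.75 × (22.9 − 1.0115) = 5269.7 kip·in.
M_n = 5269.7/12 = 439.14 kip·ft.

M_n ≈ 439 kip·ft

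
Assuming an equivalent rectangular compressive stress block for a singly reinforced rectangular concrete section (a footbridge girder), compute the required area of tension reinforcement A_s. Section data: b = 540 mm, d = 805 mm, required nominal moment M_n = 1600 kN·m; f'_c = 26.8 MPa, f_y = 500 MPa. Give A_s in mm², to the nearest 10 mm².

A_s ≈ 4480 mm²

With M_n = 0.85 f'_c a b (d − a/2), solve the quadratic for a:
a = d − √(d² − 2M_n/(0.85 f'_c b)) = 805 − √(805² − 2 × 1600×10⁶/(0.85 × 26.8 × 540)) = 182.19 mm.
A_s = 0.85 f'_c a b / f_y = 0.85 × 26.8 × 182.19 × 540 / 500 = 4482.3 mm².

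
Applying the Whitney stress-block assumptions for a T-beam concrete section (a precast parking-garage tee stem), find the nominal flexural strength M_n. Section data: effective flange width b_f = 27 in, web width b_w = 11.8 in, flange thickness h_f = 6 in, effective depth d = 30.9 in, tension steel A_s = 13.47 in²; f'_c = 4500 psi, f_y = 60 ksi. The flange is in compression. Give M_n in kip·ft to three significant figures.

M_n ≈ 1800 kip·ft

Tension: T = A_s f_y = 13.47 × 60 = 808.2 kips.
Try a within the flange: a = T/(0.85 f'_c b_f) = 808.2/(0.85 × 4.5 × 27) = 7.826 in.
a = 7.826 > h_f = 6 in: the block extends into the web. Split into flange-overhang and web parts.
C_f = 0.85 f'_c (b_f − b_w) h_f = 0.85 × 4.5 × (27 − 11.8) × 6 = 348.8 kips.
Remaining web compression depth: a_w = (T − C_f)/(0.85 f'_c b_w) = (808.2 − 348.8)/(0.85 × 4.5 × 11.8) = 10.178 in.
M_n = C_f(d − h_f/2) + (T − C_f)(d − a_w/2) = 348.8 × (30.9 − 3) + 459.4 × (30.9 − 5.089) = 9731.5 + 11857.6 = 21589.1 kip·in.
M_n = 21589.1/12 = 1799.09 kip·ft.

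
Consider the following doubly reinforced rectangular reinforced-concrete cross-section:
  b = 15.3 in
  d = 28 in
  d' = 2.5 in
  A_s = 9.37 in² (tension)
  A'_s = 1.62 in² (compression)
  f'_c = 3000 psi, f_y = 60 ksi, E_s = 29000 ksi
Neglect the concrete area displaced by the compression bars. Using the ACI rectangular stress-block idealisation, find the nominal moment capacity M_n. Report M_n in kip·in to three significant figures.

M_n ≈ 12700 kip·in

Assume both steels yield.
a = (A_s − A'_s) f_y/(0.85 f'_c b) = (9.37 − 1.62) × 60/(0.85 × 3 × 15.3) = 11.918 in.
c = a/β₁ = 11.918/0.85 = 14.021 in; ε'_s = 0.003(c − d')/c = 0.0025 ≥ ε_y = 0.0021, so the compression steel yields.
M_n = (A_s − A'_s) f_y (d − a/2) + A'_s f_y (d − d') = 465 × (28 − 5.959) + 97.2 × (28 − 2.5) = 10249.1 + 2478.6 = 12727.7 kip·in.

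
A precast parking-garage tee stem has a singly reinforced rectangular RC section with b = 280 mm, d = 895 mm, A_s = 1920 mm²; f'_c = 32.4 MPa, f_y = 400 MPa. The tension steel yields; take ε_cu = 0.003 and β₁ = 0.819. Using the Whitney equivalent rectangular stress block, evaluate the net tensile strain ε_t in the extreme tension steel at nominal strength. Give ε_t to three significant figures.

ε_t ≈ 0.0191

a = A_s f_y/(0.85 f'_c b) = 99.60 mm.
β₁ = 0.819, so c = a/β₁ = 99.60/0.819 = 121.61 mm.
From the linear strain diagram with ε_cu = 0.003: ε_t = 0.003 (d − c)/c = 0.003 × (895 − 121.61)/121.61 = 0.0191.
Since ε_t ≥ 0.005, the section is tension-controlled.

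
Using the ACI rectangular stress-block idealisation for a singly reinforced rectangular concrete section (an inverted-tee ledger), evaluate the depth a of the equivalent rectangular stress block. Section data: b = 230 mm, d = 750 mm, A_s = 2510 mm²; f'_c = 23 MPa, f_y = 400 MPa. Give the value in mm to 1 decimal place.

a ≈ 223.3 mm

T = A_s f_y = 2510 × 400 = 1004000 N = 1004 kN.
Setting C = 0.85 f'_c a b equal to T: a = 1004000/(0.85 × 23 × 230) = 223.3 mm.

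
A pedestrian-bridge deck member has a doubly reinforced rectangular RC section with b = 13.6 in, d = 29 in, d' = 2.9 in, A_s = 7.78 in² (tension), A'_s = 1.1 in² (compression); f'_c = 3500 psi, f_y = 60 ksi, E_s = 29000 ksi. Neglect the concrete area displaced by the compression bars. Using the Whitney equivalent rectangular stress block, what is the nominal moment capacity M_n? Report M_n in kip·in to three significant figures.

Assume both steels yield.
a = (A_s − A'_s) f_y/(0.85 f'_c b) = (7.78 − 1.1) × 60/(0.85 × 3.5 × 13.6) = 9.906 in.
c = a/β₁ = 9.906/0.85 = 11.654 in; ε'_s = 0.003(c − d')/c = 0.0023 ≥ ε_y = 0.0021, so the compression steel yields.
M_n = (A_s − A'_s) f_y (d − a/2) + A'_s f_y (d − d') = 400.8 × (29 − 4.953) + 66 × (29 − 2.9) = 9638.0 + 1722.6 = 11360.6 kip·in.

M_n ≈ 11400 kip·in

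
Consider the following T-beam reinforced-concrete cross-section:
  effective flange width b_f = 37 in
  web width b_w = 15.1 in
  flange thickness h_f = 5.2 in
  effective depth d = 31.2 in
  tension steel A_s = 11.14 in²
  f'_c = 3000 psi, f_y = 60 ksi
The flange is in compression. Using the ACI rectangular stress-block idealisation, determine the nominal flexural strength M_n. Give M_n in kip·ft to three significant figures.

M_n ≈ 1520 kip·ft

Tension: T = A_s f_y = 11.14 × 60 = 668.4 kips.
Try a within the flange: a = T/(0.85 f'_c b_f) = 668.4/(0.85 × 3 × 37) = 7.084 in.
a = 7.084 > h_f = 5.2 in: the block extends into the web. Split into flange-overhang and web parts.
C_f = 0.85 f'_c (b_f − b_w) h_f = 0.85 × 3 × (37 − 15.1) × 5.2 = 290.4 kips.
Remaining web compression depth: a_w = (T − C_f)/(0.85 f'_c b_w) = (668.4 − 290.4)/(0.85 × 3 × 15.1) = 9.817 in.
M_n = C_f(d − h_f/2) + (T − C_f)(d − a_w/2) = 290.4 × (31.2 − 2.6) + 378 × (31.2 − 4.9085) = 8305.4 + 9938.2 = 18243.6 kip·in.
M_n = 18243.6/12 = 1520.30 kip·ft.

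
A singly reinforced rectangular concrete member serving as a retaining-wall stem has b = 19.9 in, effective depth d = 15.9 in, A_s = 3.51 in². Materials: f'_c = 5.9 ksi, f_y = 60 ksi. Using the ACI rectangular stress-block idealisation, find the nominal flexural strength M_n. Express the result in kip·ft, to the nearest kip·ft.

M_n ≈ 261 kip·ft

T = A_s f_y = 3.51 × 60 = 210.6 kips.
a = T/(0.85 f'_c b) = 210.6/(0.85 × 5.9 × 19.9) = 2.110 in.
M_n = T(d − a/2) = 210.6 × (15.9 − 1.055) = 3126.4 kip·in = 3126.4/12 = 260.53 kip·ft.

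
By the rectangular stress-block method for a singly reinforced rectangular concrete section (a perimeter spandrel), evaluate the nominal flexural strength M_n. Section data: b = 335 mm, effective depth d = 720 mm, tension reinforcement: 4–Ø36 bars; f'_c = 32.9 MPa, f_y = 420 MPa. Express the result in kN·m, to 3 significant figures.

M_n ≈ 1080 kN·m

A_s = 4 × 1018 = 4072 mm².
T = A_s f_y = 4072 × 420 = 1710240 N = 1710.24 kN.
From C = T: a = T/(0.85 f'_c b) = 1710240/(0.85 × 32.9 × 335) = 182.56 mm.
M_n = T(d − a/2) = 1710.24 kN × (720 − 91.28) mm = 1075.26 kN·m.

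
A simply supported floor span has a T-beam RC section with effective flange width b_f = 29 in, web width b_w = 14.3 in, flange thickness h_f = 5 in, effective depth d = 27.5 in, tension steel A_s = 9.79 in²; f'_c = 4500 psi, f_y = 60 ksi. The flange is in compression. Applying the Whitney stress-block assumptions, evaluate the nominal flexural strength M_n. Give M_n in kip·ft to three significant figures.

Tension: T = A_s f_y = 9.79 × 60 = 587.4 kips.
Try a within the flange: a = T/(0.85 f'_c b_f) = 587.4/(0.85 × 4.5 × 29) = 5.295 in.
a = 5.295 > h_f = 5 in: the block extends into the web. Split into flange-overhang and web parts.
C_f = 0.85 f'_c (b_f − b_w) h_f = 0.85 × 4.5 × (29 − 14.3) × 5 = 281.1 kips.
Remaining web compression depth: a_w = (T − C_f)/(0.85 f'_c b_w) = (587.4 − 281.1)/(0.85 × 4.5 × 14.3) = 5.600 in.
M_n = C_f(d − h_f/2) + (T − C_f)(d − a_w/2) = 281.1 × (27.5 − 2.5) + 306.3 × (27.5 − 2.8) = 7027.5 + 7565.6 = 14593.1 kip·in.
M_n = 14593.1/12 = 1216.09 kip·ft.

M_n ≈ 1220 kip·ft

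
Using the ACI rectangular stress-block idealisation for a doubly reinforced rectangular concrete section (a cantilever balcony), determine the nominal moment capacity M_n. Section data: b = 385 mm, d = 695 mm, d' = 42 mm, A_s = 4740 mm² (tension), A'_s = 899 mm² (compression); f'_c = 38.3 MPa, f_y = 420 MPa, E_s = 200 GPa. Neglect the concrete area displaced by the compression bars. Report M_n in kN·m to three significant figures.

M_n ≈ 1260 kN·m

Assume both tension and compression steel yield.
Net tension couple steel: A_s − A'_s = 3841 mm².
a = (A_s − A'_s) f_y / (0.85 f'_c b) = 1613220/(0.85 × 38.3 × 385) = 128.71 mm.
c = a/β₁ = 128.71/0.776 = 165.86 mm; ε'_s = 0.003(c − d')/c = 0.0022 ≥ f_y/E_s = 0.0021, so compression steel does yield.
M_n = (A_s − A'_s) f_y (d − a/2) + A'_s f_y (d − d') = [1613220 × (695 − 64.355) + 377580 × (695 − 42)] × 10⁻⁶ = 1017.37 + 246.56 = 1263.93 kN·m.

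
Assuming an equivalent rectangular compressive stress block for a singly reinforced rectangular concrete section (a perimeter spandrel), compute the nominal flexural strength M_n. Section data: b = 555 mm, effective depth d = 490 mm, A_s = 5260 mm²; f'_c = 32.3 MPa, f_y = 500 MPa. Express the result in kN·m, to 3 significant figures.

M_n ≈ 1060 kN·m

T = A_s f_y = 5260 × 500 = 2630000 N = 2630 kN.
From C = T: a = T/(0.85 f'_c b) = 2630000/(0.85 × 32.3 × 555) = 172.60 mm.
M_n = T(d − a/2) = 2630 kN × (490 − 86.3) mm = 1061.73 kN·m.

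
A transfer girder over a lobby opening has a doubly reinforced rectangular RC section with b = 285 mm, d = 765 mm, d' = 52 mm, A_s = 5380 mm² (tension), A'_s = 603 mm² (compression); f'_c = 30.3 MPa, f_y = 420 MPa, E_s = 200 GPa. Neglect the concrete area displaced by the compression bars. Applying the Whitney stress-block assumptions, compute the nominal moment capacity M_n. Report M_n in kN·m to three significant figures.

Assume both tension and compression steel yield.
Net tension couple steel: A_s − A'_s = 4777 mm².
a = (A_s − A'_s) f_y / (0.85 f'_c b) = 2006340/(0.85 × 30.3 × 285) = 273.34 mm.
c = a/β₁ = 273.34/0.834 = 327.75 mm; ε'_s = 0.003(c − d')/c = 0.0025 ≥ f_y/E_s = 0.0021, so compression steel does yield.
M_n = (A_s − A'_s) f_y (d − a/2) + A'_s f_y (d − d') = [2006340 × (765 − 136.67) + 253260 × (765 − 52)] × 10⁻⁶ = 1260.64 + 180.57 = 1441.21 kN·m.

M_n ≈ 1440 kN·m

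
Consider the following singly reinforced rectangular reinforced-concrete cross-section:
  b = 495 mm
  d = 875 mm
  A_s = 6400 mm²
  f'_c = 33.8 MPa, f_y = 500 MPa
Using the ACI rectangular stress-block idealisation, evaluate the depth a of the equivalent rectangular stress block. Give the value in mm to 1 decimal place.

T = A_s f_y = 6400 × 500 = 3200000 N = 3200 kN.
Setting C = 0.85 f'_c a b equal to T: a = 3200000/(0.85 × 33.8 × 495) = 225.0 mm.

a ≈ 225.0 mm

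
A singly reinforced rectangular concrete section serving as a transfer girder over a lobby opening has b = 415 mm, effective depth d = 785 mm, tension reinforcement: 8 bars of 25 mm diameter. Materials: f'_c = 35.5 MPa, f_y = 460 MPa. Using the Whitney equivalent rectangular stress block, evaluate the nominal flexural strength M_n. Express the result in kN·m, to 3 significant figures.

A_s = 8 × 491 = 3928 mm².
T = A_s f_y = 3928 × 460 = 1806880 N = 1806.88 kN.
From C = T: a = T/(0.85 f'_c b) = 1806880/(0.85 × 35.5 × 415) = 144.29 mm.
M_n = T(d − a/2) = 1806.88 kN × (785 − 72.145) mm = 1288.04 kN·m.

M_n ≈ 1290 kN·m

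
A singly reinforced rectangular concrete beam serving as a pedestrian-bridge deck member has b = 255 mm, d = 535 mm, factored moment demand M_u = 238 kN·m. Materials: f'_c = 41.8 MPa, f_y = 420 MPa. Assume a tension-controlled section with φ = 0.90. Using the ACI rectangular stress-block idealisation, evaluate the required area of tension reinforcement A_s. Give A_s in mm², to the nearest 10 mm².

A_s ≈ 1240 mm²

M_n = M_u/φ = 238/0.90 = 264.444 kN·m.
With M_n = 0.85 f'_c a b (d − a/2), solve the quadratic for a:
a = d − √(d² − 2M_n/(0.85 f'_c b)) = 535 − √(535² − 2 × 264.444×10⁶/(0.85 × 41.8 × 255)) = 57.66 mm.
A_s = 0.85 f'_c a b / f_y = 0.85 × 41.8 × 57.66 × 255 / 420 = 1243.8 mm².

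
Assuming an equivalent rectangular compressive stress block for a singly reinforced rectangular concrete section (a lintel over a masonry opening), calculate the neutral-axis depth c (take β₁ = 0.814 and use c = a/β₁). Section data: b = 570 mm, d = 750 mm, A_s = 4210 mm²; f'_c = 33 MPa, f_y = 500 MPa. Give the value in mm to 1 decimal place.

c ≈ 161.7 mm

T = A_s f_y = 4210 × 500 = 2105000 N = 2105 kN.
Setting C = 0.85 f'_c a b equal to T: a = 2105000/(0.85 × 33 × 570) = 131.657 mm.
With β₁ = 0.814, c = a/β₁ = 131.657/0.814 = 161.7 mm.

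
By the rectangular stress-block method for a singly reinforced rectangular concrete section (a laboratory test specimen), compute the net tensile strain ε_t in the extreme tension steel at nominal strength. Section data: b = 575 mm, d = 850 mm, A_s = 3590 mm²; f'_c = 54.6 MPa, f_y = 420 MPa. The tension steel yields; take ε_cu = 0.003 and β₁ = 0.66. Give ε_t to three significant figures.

ε_t ≈ 0.0268

a = A_s f_y/(0.85 f'_c b) = 56.50 mm.
β₁ = 0.66, so c = a/β₁ = 56.50/0.66 = 85.61 mm.
From the linear strain diagram with ε_cu = 0.003: ε_t = 0.003 (d − c)/c = 0.003 × (850 − 85.61)/85.61 = 0.0268.
Since ε_t ≥ 0.005, the section is tension-controlled.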